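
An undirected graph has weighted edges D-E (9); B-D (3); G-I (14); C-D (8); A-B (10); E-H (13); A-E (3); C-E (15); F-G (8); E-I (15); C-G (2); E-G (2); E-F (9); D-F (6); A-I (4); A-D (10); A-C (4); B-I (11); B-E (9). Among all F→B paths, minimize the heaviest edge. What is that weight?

6

Some routes from F to B:
F-G-C-D-B: max(8, 2, 8, 3) = 8
F-D-B: max(6, 3) = 6
F-G-E-A-C-D-B: max(8, 2, 3, 4, 8, 3) = 8
F-E-B: max(9, 9) = 9
The minimum achievable maximum is 6.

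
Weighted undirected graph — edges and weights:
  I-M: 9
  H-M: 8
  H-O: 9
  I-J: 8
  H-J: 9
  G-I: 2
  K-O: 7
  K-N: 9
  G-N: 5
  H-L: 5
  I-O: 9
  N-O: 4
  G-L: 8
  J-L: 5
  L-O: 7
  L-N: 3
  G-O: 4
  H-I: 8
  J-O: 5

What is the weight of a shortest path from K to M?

Comparing a few candidate routes:
K -> N -> L -> H -> M: 9 + 3 + 5 + 8 = 25
K -> N -> G -> I -> M: 9 + 5 + 2 + 9 = 25
K -> O -> I -> M: 7 + 9 + 9 = 25
K -> O -> H -> M: 7 + 9 + 8 = 24
K -> O -> G -> I -> M: 7 + 4 + 2 + 9 = 22
Shortest: 22.

22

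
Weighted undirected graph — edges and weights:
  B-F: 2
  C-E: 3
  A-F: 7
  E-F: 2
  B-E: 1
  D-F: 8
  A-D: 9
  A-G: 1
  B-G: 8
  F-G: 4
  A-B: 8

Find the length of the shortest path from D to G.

10

A few of the D→G routes:
D → F → B → G: 8 + 2 + 8 = 18
D → F → G: 8 + 4 = 12
D → F → A → G: 8 + 7 + 1 = 16
D → A → G: 9 + 1 = 10
D → F → B → A → G: 8 + 2 + 8 + 1 = 19
D → F → E → B → G: 8 + 2 + 1 + 8 = 19
Shortest: 10.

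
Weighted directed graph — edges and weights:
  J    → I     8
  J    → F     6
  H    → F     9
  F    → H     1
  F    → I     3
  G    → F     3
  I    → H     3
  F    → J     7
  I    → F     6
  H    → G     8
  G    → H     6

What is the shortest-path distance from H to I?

12

Paths from H to I:
H → F → J → I: 9 + 7 + 8 = 24
H → G → F → J → I: 8 + 3 + 7 + 8 = 26
H → G → F → I: 8 + 3 + 3 = 14
H → F → I: 9 + 3 = 12
The minimum is 12.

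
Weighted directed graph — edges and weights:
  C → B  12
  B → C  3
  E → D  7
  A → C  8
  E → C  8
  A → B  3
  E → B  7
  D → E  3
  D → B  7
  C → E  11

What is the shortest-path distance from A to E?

Candidate routes:
A - C - E: 8 + 11 = 19
A - B - C - E: 3 + 3 + 11 = 17
Shortest: 17.

17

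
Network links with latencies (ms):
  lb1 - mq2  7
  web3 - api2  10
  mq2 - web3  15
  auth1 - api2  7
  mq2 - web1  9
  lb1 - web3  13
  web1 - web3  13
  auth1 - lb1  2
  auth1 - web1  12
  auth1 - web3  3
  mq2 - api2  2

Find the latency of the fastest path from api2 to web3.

A few of the api2→web3 routes:
api2→mq2→lb1→web3: 2 + 7 + 13 = 22
api2→mq2→lb1→auth1→web3: 2 + 7 + 2 + 3 = 14
api2→web3: 10
api2→auth1→web3: 7 + 3 = 10
api2→mq2→web3: 2 + 15 = 17
Shortest: 10 ms.

10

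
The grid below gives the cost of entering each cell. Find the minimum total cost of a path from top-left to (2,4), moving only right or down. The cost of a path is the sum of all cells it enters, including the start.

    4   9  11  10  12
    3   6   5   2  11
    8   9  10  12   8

One optimal route is [0,0] -> [1,0] -> [1,1] -> [1,2] -> [1,3] -> [1,4] -> [2,4].
Its cost is 4 + 3 + 6 + 5 + 2 + 11 + 8 = 39.

39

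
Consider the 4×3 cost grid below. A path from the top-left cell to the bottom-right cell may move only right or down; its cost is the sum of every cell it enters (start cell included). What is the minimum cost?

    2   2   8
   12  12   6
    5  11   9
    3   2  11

35

One optimal route is r0c0 -> r1c0 -> r2c0 -> r3c0 -> r3c1 -> r3c2.
Its cost is 2 + 12 + 5 + 3 + 2 + 11 = 35.
(Top row then right column would cost 38.)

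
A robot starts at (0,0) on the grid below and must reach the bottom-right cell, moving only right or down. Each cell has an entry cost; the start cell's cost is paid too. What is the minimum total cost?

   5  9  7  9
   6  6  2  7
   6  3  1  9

29

Best path: (0,0)→(1,0)→(1,1)→(1,2)→(2,2)→(2,3)
Cost: 5 + 6 + 6 + 2 + 1 + 9 = 29
(Top row then right column would cost 46.)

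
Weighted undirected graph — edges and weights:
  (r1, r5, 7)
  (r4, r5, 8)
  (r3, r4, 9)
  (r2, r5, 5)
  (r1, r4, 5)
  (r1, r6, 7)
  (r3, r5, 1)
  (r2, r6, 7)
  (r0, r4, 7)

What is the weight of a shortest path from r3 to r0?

Candidate routes:
r3→r4→r0: 9 + 7 = 16
r3→r5→r1→r4→r0: 1 + 7 + 5 + 7 = 20
r3→r5→r2→r6→r1→r4→r0: 1 + 5 + 7 + 7 + 5 + 7 = 32
r3→r5→r4→r0: 1 + 8 + 7 = 16
Shortest: 16.

16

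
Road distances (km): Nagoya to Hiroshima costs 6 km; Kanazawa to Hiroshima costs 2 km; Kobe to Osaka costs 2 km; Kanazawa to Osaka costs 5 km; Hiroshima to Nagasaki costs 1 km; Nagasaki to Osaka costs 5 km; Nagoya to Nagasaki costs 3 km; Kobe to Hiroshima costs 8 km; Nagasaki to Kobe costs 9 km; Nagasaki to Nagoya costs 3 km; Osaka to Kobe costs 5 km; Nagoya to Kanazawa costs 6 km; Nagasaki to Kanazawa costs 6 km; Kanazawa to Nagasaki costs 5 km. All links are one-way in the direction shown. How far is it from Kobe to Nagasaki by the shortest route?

9

Routes from Kobe to Nagasaki:
Kobe -> Hiroshima -> Nagasaki: 8 + 1 = 9
Best route has total 9 km.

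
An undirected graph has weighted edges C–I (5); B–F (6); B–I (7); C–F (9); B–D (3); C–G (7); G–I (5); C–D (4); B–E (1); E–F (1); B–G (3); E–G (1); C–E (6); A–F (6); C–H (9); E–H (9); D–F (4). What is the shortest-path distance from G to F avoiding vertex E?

Some routes from G to F avoiding E:
G → C → D → F: 7 + 4 + 4 = 15
G → B → D → F: 3 + 3 + 4 = 10
G → B → F: 3 + 6 = 9
Shortest: 9.

9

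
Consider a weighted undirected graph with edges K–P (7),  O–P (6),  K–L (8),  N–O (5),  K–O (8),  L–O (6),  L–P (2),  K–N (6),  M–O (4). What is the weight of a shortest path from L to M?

Comparing a few candidate routes:
L - P - O - M: 2 + 6 + 4 = 12
L - P - K - O - M: 2 + 7 + 8 + 4 = 21
L - O - M: 6 + 4 = 10
L - K - O - M: 8 + 8 + 4 = 20
The minimum is 10.

10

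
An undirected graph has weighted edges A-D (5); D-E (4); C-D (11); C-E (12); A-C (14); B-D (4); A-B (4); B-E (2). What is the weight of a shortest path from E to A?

Some routes from E to A:
E - C - D - A: 12 + 11 + 5 = 28
E - D - A: 4 + 5 = 9
E - C - A: 12 + 14 = 26
E - B - A: 2 + 4 = 6
E - B - D - A: 2 + 4 + 5 = 11
E - D - B - A: 4 + 4 + 4 = 12
Best route has total 6.

6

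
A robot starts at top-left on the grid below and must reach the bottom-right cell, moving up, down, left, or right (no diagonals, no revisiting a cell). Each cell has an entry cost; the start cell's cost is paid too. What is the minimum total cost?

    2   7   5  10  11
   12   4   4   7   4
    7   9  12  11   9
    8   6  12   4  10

One optimal route is [0,0] [0,1] [1,1] [1,2] [1,3] [1,4] [2,4] [3,4].
Its cost is 2 + 7 + 4 + 4 + 7 + 4 + 9 + 10 = 47.

47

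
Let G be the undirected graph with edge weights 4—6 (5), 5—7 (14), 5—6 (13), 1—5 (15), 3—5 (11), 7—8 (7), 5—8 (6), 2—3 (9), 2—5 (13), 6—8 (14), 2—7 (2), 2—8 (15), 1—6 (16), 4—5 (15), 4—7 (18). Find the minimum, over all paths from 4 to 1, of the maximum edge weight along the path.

Some routes from 4 to 1:
4→6→8→2→7→5→1: max(5, 14, 15, 2, 14, 15) = 15
4→6→5→1: max(5, 13, 15) = 15
4→6→8→7→2→3→5→1: max(5, 14, 7, 2, 9, 11, 15) = 15
4→6→8→7→2→5→1: max(5, 14, 7, 2, 13, 15) = 15
4→6→8→7→5→1: max(5, 14, 7, 14, 15) = 15
Smallest bottleneck: 15.

15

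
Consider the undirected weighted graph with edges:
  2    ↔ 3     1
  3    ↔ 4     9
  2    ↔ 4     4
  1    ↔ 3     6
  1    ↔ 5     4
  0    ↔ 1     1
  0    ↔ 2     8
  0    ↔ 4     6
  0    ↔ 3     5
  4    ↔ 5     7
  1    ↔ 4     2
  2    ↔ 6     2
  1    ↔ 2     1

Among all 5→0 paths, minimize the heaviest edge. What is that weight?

Checking several routes:
5→1→2→3→0: max(4, 1, 1, 5) = 5
5→1→4→0: max(4, 2, 6) = 6
5→1→3→2→4→0: max(4, 6, 1, 4, 6) = 6
5→1→4→2→3→0: max(4, 2, 4, 1, 5) = 5
5→1→0: max(4, 1) = 4
5→1→2→4→0: max(4, 1, 4, 6) = 6
Best route has worst link 4.

4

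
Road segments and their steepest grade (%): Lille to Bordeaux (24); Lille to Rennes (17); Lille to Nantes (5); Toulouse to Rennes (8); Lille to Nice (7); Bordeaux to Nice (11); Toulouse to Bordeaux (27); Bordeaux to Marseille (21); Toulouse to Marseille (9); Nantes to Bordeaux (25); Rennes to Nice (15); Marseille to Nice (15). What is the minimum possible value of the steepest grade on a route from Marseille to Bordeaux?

Some routes from Marseille to Bordeaux:
Marseille -> Nice -> Bordeaux: max(15, 11) = 15
Marseille -> Bordeaux: max(21) = 21
Marseille -> Nice -> Lille -> Bordeaux: max(15, 7, 24) = 24
Marseille -> Toulouse -> Rennes -> Lille -> Nice -> Bordeaux: max(9, 8, 17, 7, 11) = 17
Marseille -> Toulouse -> Rennes -> Nice -> Bordeaux: max(9, 8, 15, 11) = 15
Best route has worst link 15%.

15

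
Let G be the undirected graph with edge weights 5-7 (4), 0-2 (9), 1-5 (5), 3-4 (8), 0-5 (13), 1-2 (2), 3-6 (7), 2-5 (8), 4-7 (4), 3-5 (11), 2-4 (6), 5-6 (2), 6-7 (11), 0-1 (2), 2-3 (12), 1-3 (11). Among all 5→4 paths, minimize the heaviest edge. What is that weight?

A few of the 5→4 routes:
5→6→3→4: max(2, 7, 8) = 8
5→2→4: max(8, 6) = 8
5→7→4: max(4, 4) = 4
5→1→2→4: max(5, 2, 6) = 6
The minimum achievable maximum is 4.

4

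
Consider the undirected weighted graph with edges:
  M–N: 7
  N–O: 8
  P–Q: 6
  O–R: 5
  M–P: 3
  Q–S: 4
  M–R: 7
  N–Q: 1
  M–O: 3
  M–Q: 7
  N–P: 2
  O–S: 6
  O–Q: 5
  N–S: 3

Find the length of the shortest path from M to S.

Comparing a few candidate routes:
M -> Q -> N -> S: 7 + 1 + 3 = 11
M -> N -> S: 7 + 3 = 10
M -> O -> S: 3 + 6 = 9
M -> P -> N -> Q -> S: 3 + 2 + 1 + 4 = 10
M -> P -> N -> S: 3 + 2 + 3 = 8
The minimum is 8.

8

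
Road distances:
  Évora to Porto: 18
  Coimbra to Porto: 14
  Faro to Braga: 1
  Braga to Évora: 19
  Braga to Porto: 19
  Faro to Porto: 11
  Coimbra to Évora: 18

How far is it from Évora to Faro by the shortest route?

Some routes from Évora to Faro:
Évora → Porto → Braga → Faro: 18 + 19 + 1 = 38
Évora → Porto → Faro: 18 + 11 = 29
Évora → Braga → Faro: 19 + 1 = 20
Évora → Coimbra → Porto → Faro: 18 + 14 + 11 = 43
Évora → Braga → Porto → Faro: 19 + 19 + 11 = 49
Shortest: 20.

20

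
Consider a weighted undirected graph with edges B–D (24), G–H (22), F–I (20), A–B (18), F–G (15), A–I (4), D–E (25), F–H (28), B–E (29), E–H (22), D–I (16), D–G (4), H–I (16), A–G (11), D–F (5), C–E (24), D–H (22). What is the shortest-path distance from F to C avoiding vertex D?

74

Some routes from F to C avoiding D:
F→G→A→I→H→E→C: 15 + 11 + 4 + 16 + 22 + 24 = 92
F→H→E→C: 28 + 22 + 24 = 74
F→G→H→E→C: 15 + 22 + 22 + 24 = 83
F→I→H→E→C: 20 + 16 + 22 + 24 = 82
The minimum is 74.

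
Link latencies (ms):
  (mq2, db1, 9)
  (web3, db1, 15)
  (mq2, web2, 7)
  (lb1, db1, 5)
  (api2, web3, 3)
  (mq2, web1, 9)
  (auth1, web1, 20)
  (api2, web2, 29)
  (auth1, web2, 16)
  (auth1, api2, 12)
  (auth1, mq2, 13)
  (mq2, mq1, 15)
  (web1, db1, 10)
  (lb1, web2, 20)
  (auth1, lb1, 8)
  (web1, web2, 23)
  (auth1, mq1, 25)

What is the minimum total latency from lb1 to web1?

Comparing a few candidate routes:
lb1 -> db1 -> mq2 -> web1: 5 + 9 + 9 = 23
lb1 -> auth1 -> web1: 8 + 20 = 28
lb1 -> db1 -> web1: 5 + 10 = 15
lb1 -> web2 -> mq2 -> web1: 20 + 7 + 9 = 36
lb1 -> auth1 -> mq2 -> web1: 8 + 13 + 9 = 30
lb1 -> auth1 -> web2 -> mq2 -> web1: 8 + 16 + 7 + 9 = 40
Shortest: 15 ms.

15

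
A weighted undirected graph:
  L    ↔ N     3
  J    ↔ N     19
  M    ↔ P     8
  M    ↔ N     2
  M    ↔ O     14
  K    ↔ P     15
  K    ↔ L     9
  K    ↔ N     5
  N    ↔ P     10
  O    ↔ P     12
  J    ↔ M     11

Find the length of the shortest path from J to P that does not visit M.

29

Paths from J to P avoiding M:
J -> N -> P: 19 + 10 = 29
J -> N -> L -> K -> P: 19 + 3 + 9 + 15 = 46
J -> N -> K -> P: 19 + 5 + 15 = 39
Best route has total 29.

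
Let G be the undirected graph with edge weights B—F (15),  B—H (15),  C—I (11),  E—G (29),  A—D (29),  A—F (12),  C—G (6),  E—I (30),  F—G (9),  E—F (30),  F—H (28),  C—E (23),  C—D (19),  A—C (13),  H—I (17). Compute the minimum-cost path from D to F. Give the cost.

34

A few of the D→F routes:
D→C→G→F: 19 + 6 + 9 = 34
D→C→A→F: 19 + 13 + 12 = 44
D→C→E→F: 19 + 23 + 30 = 72
D→A→C→G→F: 29 + 13 + 6 + 9 = 57
D→A→F: 29 + 12 = 41
The minimum is 34.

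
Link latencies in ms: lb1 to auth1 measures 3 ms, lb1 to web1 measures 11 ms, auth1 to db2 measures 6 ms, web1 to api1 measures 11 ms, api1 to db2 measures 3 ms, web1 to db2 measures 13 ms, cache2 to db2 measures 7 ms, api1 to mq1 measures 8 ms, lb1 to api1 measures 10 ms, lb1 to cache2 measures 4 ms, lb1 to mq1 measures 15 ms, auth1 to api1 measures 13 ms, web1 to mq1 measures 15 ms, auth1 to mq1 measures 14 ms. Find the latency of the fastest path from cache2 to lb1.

4

Checking several routes:
cache2 - db2 - api1 - lb1: 7 + 3 + 10 = 20
cache2 - db2 - web1 - lb1: 7 + 13 + 11 = 31
cache2 - db2 - api1 - auth1 - lb1: 7 + 3 + 13 + 3 = 26
cache2 - db2 - auth1 - lb1: 7 + 6 + 3 = 16
cache2 - lb1: 4
Shortest: 4 ms.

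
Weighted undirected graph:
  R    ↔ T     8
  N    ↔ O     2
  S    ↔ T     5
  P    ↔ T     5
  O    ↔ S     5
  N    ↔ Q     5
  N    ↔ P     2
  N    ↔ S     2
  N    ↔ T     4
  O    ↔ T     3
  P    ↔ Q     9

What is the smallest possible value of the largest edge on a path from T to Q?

Checking several routes:
T → P → N → Q: max(5, 2, 5) = 5
T → N → Q: max(4, 5) = 5
T → O → N → Q: max(3, 2, 5) = 5
T → O → S → N → Q: max(3, 5, 2, 5) = 5
T → S → O → N → Q: max(5, 5, 2, 5) = 5
T → S → N → Q: max(5, 2, 5) = 5
Smallest bottleneck: 5.

5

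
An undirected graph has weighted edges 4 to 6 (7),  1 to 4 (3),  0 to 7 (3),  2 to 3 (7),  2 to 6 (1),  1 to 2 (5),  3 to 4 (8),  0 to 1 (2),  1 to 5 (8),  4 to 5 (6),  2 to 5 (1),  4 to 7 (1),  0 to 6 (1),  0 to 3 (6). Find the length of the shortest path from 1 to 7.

Some routes from 1 to 7:
1 -> 0 -> 7: 2 + 3 = 5
1 -> 2 -> 6 -> 0 -> 7: 5 + 1 + 1 + 3 = 10
1 -> 4 -> 7: 3 + 1 = 4
1 -> 0 -> 6 -> 4 -> 7: 2 + 1 + 7 + 1 = 11
1 -> 0 -> 6 -> 2 -> 5 -> 4 -> 7: 2 + 1 + 1 + 1 + 6 + 1 = 12
The minimum is 4.

4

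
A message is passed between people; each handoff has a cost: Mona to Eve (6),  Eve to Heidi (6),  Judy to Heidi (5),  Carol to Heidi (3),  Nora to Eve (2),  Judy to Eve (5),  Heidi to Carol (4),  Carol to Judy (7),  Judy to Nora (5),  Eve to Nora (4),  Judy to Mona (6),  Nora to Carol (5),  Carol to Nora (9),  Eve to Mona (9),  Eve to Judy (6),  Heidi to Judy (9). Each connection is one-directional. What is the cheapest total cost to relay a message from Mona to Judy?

12

Checking several routes:
Mona-Eve-Nora-Carol-Judy: 6 + 4 + 5 + 7 = 22
Mona-Eve-Heidi-Carol-Judy: 6 + 6 + 4 + 7 = 23
Mona-Eve-Heidi-Judy: 6 + 6 + 9 = 21
Mona-Eve-Judy: 6 + 6 = 12
The minimum is 12.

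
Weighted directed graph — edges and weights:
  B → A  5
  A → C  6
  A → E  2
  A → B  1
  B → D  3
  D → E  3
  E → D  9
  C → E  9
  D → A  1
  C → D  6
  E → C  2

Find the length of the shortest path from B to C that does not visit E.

10

Routes from B to C avoiding E:
B-A-C: 5 + 6 = 11
B-D-A-C: 3 + 1 + 6 = 10
Shortest: 10.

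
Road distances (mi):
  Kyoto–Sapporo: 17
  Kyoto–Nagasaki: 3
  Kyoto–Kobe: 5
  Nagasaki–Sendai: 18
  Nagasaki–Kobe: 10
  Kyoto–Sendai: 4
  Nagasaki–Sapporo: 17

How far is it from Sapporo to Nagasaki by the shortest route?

17

Comparing a few candidate routes:
Sapporo→Kyoto→Nagasaki: 17 + 3 = 20
Sapporo→Kyoto→Kobe→Nagasaki: 17 + 5 + 10 = 32
Sapporo→Nagasaki: 17
Shortest: 17 mi.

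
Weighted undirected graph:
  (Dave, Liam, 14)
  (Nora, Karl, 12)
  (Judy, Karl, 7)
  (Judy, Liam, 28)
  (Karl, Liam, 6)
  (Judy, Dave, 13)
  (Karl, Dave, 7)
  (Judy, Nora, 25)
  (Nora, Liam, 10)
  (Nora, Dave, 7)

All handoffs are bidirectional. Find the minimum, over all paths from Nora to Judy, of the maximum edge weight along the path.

Some routes from Nora to Judy:
Nora→Karl→Dave→Judy: max(12, 7, 13) = 13
Nora→Dave→Karl→Judy: max(7, 7, 7) = 7
Nora→Karl→Judy: max(12, 7) = 12
Nora→Liam→Karl→Judy: max(10, 6, 7) = 10
Smallest bottleneck: 7.

7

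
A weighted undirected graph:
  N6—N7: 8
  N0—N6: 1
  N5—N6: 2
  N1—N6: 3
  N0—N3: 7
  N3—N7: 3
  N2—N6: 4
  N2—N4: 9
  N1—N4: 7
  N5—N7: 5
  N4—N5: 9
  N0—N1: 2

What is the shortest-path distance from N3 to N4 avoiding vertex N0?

17

A few of the N3→N4 routes:
N3 → N7 → N5 → N4: 3 + 5 + 9 = 17
N3 → N7 → N5 → N6 → N1 → N4: 3 + 5 + 2 + 3 + 7 = 20
N3 → N7 → N6 → N1 → N4: 3 + 8 + 3 + 7 = 21
N3 → N7 → N6 → N5 → N4: 3 + 8 + 2 + 9 = 22
Best route has total 17.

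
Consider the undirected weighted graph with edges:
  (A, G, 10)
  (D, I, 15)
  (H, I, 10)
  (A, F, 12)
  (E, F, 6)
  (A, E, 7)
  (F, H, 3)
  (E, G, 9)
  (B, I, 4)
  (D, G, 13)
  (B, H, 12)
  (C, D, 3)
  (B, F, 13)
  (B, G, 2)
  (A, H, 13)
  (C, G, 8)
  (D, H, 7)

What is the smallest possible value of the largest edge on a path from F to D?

Some routes from F to D:
F-H-D: max(3, 7) = 7
F-E-G-C-D: max(6, 9, 8, 3) = 9
F-H-I-B-G-C-D: max(3, 10, 4, 2, 8, 3) = 10
F-E-A-G-C-D: max(6, 7, 10, 8, 3) = 10
F-E-A-G-B-I-H-D: max(6, 7, 10, 2, 4, 10, 7) = 10
Smallest bottleneck: 7.

7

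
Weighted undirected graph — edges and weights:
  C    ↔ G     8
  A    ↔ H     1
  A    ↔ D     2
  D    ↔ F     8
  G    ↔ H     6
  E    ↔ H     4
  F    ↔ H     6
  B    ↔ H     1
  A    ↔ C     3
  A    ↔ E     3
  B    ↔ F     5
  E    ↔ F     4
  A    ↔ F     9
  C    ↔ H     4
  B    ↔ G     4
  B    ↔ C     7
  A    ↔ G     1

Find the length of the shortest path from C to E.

Some routes from C to E:
C - A - H - E: 3 + 1 + 4 = 8
C - H - A - E: 4 + 1 + 3 = 8
C - H - E: 4 + 4 = 8
C - A - E: 3 + 3 = 6
C - B - H - A - E: 7 + 1 + 1 + 3 = 12
Best route has total 6.

6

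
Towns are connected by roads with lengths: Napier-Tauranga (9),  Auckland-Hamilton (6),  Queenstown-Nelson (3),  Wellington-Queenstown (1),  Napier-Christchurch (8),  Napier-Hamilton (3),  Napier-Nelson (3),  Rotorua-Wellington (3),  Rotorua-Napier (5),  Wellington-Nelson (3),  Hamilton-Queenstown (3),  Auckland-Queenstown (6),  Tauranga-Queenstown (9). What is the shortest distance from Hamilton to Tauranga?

Some routes from Hamilton to Tauranga:
Hamilton → Queenstown → Wellington → Nelson → Napier → Tauranga: 3 + 1 + 3 + 3 + 9 = 19
Hamilton → Queenstown → Tauranga: 3 + 9 = 12
Hamilton → Napier → Nelson → Queenstown → Tauranga: 3 + 3 + 3 + 9 = 18
Hamilton → Queenstown → Nelson → Napier → Tauranga: 3 + 3 + 3 + 9 = 18
Hamilton → Napier → Nelson → Wellington → Queenstown → Tauranga: 3 + 3 + 3 + 1 + 9 = 19
Hamilton → Napier → Tauranga: 3 + 9 = 12
Best route has total 12.

12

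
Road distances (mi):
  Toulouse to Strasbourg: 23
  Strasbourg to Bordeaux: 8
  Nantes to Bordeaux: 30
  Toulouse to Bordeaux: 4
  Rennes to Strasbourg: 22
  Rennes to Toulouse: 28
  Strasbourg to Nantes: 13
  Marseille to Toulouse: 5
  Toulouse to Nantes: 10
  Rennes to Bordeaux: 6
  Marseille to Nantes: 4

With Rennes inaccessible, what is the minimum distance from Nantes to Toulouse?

Some routes from Nantes to Toulouse avoiding Rennes:
Nantes - Toulouse: 10
Nantes - Marseille - Toulouse: 4 + 5 = 9
Nantes - Strasbourg - Bordeaux - Toulouse: 13 + 8 + 4 = 25
Shortest: 9 mi.

9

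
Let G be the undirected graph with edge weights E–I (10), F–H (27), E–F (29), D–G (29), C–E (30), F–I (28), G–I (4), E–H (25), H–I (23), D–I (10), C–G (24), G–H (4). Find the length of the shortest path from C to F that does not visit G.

59

A few of the C→F routes:
C-E-H-F: 30 + 25 + 27 = 82
C-E-F: 30 + 29 = 59
C-E-I-F: 30 + 10 + 28 = 68
Shortest: 59.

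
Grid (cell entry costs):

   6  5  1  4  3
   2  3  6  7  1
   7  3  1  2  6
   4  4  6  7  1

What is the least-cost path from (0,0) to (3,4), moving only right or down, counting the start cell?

24

One optimal route is (0,0) → (1,0) → (1,1) → (2,1) → (2,2) → (2,3) → (2,4) → (3,4).
Its cost is 6 + 2 + 3 + 3 + 1 + 2 + 6 + 1 = 24.
(Top row then right column would cost 27.)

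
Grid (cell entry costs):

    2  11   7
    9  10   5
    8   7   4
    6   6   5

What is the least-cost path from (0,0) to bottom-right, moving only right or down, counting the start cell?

Take (0,0) (0,1) (0,2) (1,2) (2,2) (3,2) for a total of 2 + 11 + 7 + 5 + 4 + 5 = 34.

34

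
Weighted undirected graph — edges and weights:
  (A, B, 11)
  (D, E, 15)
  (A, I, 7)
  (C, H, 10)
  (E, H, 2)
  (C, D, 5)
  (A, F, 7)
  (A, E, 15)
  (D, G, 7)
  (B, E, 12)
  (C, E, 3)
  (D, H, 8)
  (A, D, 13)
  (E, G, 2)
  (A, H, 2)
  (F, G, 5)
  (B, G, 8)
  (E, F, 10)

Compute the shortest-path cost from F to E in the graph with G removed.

Some routes from F to E avoiding G:
F - A - H - D - C - E: 7 + 2 + 8 + 5 + 3 = 25
F - A - H - E: 7 + 2 + 2 = 11
F - E: 10
F - A - H - C - E: 7 + 2 + 10 + 3 = 22
F - A - E: 7 + 15 = 22
Best route has total 10.

10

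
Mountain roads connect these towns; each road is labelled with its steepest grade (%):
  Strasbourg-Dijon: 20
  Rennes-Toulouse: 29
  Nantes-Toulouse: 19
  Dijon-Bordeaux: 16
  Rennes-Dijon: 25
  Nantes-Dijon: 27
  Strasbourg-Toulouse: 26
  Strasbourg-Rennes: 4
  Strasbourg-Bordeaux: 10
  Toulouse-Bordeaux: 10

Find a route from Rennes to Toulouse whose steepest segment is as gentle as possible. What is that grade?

10

Checking several routes:
Rennes→Strasbourg→Dijon→Bordeaux→Toulouse: max(4, 20, 16, 10) = 20
Rennes→Dijon→Bordeaux→Toulouse: max(25, 16, 10) = 25
Rennes→Dijon→Strasbourg→Bordeaux→Toulouse: max(25, 20, 10, 10) = 25
Rennes→Strasbourg→Toulouse: max(4, 26) = 26
Rennes→Strasbourg→Bordeaux→Toulouse: max(4, 10, 10) = 10
The minimum achievable maximum is 10%.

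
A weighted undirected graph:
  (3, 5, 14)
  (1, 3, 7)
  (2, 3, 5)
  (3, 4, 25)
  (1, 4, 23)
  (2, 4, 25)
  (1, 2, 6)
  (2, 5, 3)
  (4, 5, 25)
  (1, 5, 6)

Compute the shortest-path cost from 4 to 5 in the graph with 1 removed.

25

Candidate routes:
4→2→5: 25 + 3 = 28
4→3→2→5: 25 + 5 + 3 = 33
4→2→3→5: 25 + 5 + 14 = 44
4→3→5: 25 + 14 = 39
4→5: 25
Shortest: 25.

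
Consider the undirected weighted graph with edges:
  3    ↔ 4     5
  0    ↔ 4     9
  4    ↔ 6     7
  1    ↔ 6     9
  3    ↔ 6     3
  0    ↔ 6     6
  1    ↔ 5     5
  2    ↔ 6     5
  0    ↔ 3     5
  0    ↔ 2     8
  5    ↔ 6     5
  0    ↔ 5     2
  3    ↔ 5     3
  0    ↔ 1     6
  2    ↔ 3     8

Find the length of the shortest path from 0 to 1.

A few of the 0→1 routes:
0 → 5 → 1: 2 + 5 = 7
0 → 1: 6
0 → 3 → 5 → 1: 5 + 3 + 5 = 13
Best route has total 6.

6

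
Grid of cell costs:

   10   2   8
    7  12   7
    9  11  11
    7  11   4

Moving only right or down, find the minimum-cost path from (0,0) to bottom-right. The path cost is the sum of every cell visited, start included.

42

Take r0c0 -> r0c1 -> r0c2 -> r1c2 -> r2c2 -> r3c2 for a total of 10 + 2 + 8 + 7 + 11 + 4 = 42.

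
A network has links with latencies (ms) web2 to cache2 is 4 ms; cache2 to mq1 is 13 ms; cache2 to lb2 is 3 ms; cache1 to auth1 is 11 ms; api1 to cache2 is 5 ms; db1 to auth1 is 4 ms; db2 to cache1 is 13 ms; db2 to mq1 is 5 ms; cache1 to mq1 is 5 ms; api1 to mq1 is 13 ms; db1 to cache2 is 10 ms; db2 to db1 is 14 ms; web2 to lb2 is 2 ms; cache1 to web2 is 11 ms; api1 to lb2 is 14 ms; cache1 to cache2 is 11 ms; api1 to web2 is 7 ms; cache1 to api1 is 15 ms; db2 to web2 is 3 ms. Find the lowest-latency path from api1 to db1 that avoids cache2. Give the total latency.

24

Comparing a few candidate routes:
api1-cache1-auth1-db1: 15 + 11 + 4 = 30
api1-web2-db2-db1: 7 + 3 + 14 = 24
api1-lb2-web2-db2-db1: 14 + 2 + 3 + 14 = 33
api1-web2-cache1-auth1-db1: 7 + 11 + 11 + 4 = 33
api1-mq1-db2-db1: 13 + 5 + 14 = 32
Shortest: 24 ms.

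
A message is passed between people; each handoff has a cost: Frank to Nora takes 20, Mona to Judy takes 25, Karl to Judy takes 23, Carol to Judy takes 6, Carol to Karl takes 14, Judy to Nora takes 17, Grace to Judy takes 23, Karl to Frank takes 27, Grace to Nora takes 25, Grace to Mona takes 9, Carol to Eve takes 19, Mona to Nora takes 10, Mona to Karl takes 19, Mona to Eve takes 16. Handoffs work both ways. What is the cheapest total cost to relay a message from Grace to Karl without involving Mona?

43

Routes from Grace to Karl avoiding Mona:
Grace-Nora-Judy-Carol-Karl: 25 + 17 + 6 + 14 = 62
Grace-Nora-Frank-Karl: 25 + 20 + 27 = 72
Grace-Judy-Carol-Karl: 23 + 6 + 14 = 43
Grace-Nora-Judy-Karl: 25 + 17 + 23 = 65
Grace-Judy-Karl: 23 + 23 = 46
Grace-Judy-Nora-Frank-Karl: 23 + 17 + 20 + 27 = 87
The minimum is 43.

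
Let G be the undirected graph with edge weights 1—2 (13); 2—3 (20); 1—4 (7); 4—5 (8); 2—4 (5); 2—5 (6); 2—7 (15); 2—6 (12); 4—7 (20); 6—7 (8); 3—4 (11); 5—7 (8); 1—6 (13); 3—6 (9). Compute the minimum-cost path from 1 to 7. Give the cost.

Comparing a few candidate routes:
1-2-5-7: 13 + 6 + 8 = 27
1-4-2-5-7: 7 + 5 + 6 + 8 = 26
1-4-5-7: 7 + 8 + 8 = 23
1-6-7: 13 + 8 = 21
1-4-7: 7 + 20 = 27
The minimum is 21.

21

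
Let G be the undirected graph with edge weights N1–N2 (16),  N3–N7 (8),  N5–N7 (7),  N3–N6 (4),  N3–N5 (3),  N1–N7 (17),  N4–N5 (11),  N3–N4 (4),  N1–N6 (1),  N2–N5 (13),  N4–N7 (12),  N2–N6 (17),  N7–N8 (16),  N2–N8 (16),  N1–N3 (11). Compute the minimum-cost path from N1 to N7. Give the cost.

Some routes from N1 to N7:
N1 - N6 - N3 - N4 - N7: 1 + 4 + 4 + 12 = 21
N1 - N7: 17
N1 - N3 - N7: 11 + 8 = 19
N1 - N3 - N5 - N7: 11 + 3 + 7 = 21
N1 - N6 - N3 - N7: 1 + 4 + 8 = 13
N1 - N6 - N3 - N5 - N7: 1 + 4 + 3 + 7 = 15
The minimum is 13.

13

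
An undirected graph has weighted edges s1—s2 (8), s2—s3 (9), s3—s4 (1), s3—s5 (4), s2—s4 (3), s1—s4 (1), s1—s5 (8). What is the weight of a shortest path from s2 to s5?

8

A few of the s2→s5 routes:
s2 → s1 → s4 → s3 → s5: 8 + 1 + 1 + 4 = 14
s2 → s4 → s3 → s5: 3 + 1 + 4 = 8
s2 → s4 → s1 → s5: 3 + 1 + 8 = 12
s2 → s3 → s5: 9 + 4 = 13
The minimum is 8.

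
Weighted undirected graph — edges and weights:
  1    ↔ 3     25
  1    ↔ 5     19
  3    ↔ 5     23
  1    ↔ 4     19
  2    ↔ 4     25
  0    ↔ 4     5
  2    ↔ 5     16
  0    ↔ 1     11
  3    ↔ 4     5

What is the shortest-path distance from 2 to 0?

Checking several routes:
2→5→3→4→0: 16 + 23 + 5 + 5 = 49
2→5→1→0: 16 + 19 + 11 = 46
2→4→0: 25 + 5 = 30
Best route has total 30.

30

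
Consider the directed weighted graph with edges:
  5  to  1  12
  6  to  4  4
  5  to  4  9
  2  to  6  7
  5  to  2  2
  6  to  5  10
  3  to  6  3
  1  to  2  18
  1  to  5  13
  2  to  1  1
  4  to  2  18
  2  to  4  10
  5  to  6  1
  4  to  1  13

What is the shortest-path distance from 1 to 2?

Some routes from 1 to 2:
1 → 5 → 6 → 4 → 2: 13 + 1 + 4 + 18 = 36
1 → 2: 18
1 → 5 → 2: 13 + 2 = 15
Shortest: 15.

15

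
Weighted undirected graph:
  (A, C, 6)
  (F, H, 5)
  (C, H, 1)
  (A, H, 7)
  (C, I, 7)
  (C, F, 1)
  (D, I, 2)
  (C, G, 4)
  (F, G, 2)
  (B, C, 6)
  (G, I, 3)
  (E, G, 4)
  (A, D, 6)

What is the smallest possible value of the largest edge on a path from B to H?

6

Checking several routes:
B -> C -> A -> D -> I -> G -> F -> H: max(6, 6, 6, 2, 3, 2, 5) = 6
B -> C -> F -> G -> I -> D -> A -> H: max(6, 1, 2, 3, 2, 6, 7) = 7
B -> C -> G -> F -> H: max(6, 4, 2, 5) = 6
B -> C -> A -> H: max(6, 6, 7) = 7
B -> C -> H: max(6, 1) = 6
B -> C -> F -> H: max(6, 1, 5) = 6
Smallest bottleneck: 6.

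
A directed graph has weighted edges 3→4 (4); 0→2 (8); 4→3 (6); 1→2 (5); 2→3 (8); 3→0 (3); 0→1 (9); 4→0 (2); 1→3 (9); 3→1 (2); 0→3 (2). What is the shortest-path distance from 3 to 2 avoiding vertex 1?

Paths from 3 to 2 avoiding 1:
3 - 4 - 0 - 2: 4 + 2 + 8 = 14
3 - 0 - 2: 3 + 8 = 11
Shortest: 11.

11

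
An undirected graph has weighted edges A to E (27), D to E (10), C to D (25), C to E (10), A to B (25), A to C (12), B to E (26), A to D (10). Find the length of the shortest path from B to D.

35

Some routes from B to D:
B → E → D: 26 + 10 = 36
B → A → C → E → D: 25 + 12 + 10 + 10 = 57
B → A → D: 25 + 10 = 35
B → E → C → A → D: 26 + 10 + 12 + 10 = 58
B → E → C → D: 26 + 10 + 25 = 61
The minimum is 35.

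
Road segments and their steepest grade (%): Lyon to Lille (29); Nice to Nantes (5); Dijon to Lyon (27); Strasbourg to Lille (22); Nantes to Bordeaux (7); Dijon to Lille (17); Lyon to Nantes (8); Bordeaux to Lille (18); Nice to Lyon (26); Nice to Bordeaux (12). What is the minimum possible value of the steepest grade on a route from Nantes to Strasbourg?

Some routes from Nantes to Strasbourg:
Nantes - Lyon - Dijon - Lille - Strasbourg: max(8, 27, 17, 22) = 27
Nantes - Lyon - Nice - Bordeaux - Lille - Strasbourg: max(8, 26, 12, 18, 22) = 26
Nantes - Nice - Bordeaux - Lille - Strasbourg: max(5, 12, 18, 22) = 22
Nantes - Bordeaux - Nice - Lyon - Dijon - Lille - Strasbourg: max(7, 12, 26, 27, 17, 22) = 27
Nantes - Nice - Lyon - Dijon - Lille - Strasbourg: max(5, 26, 27, 17, 22) = 27
Nantes - Bordeaux - Lille - Strasbourg: max(7, 18, 22) = 22
Smallest bottleneck: 22%.

22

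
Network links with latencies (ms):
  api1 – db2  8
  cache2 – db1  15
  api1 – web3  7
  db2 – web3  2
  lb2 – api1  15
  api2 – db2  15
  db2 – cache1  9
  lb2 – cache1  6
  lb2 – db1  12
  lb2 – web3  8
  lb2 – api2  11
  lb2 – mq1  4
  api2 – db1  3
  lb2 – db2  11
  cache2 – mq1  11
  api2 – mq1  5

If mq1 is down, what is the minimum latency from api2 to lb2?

11

A few of the api2→lb2 routes:
api2 → lb2: 11
api2 → db1 → lb2: 3 + 12 = 15
api2 → db2 → lb2: 15 + 11 = 26
api2 → db2 → cache1 → lb2: 15 + 9 + 6 = 30
api2 → db2 → web3 → lb2: 15 + 2 + 8 = 25
The minimum is 11 ms.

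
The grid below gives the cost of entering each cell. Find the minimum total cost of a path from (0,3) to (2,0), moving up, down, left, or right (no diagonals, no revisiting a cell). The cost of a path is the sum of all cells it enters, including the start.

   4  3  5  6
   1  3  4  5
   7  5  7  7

25

Best path: (0,3) (0,2) (0,1) (1,1) (1,0) (2,0)
Cost: 6 + 5 + 3 + 3 + 1 + 7 = 25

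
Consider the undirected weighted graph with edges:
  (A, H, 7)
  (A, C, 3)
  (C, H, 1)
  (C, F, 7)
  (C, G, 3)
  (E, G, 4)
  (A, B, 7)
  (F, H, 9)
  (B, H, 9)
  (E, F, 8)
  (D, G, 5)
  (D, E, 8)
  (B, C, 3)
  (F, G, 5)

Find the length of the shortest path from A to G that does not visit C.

21

Candidate routes:
A -> H -> F -> E -> D -> G: 7 + 9 + 8 + 8 + 5 = 37
A -> H -> F -> E -> G: 7 + 9 + 8 + 4 = 28
A -> B -> H -> F -> E -> D -> G: 7 + 9 + 9 + 8 + 8 + 5 = 46
A -> H -> F -> G: 7 + 9 + 5 = 21
A -> B -> H -> F -> E -> G: 7 + 9 + 9 + 8 + 4 = 37
A -> B -> H -> F -> G: 7 + 9 + 9 + 5 = 30
The minimum is 21.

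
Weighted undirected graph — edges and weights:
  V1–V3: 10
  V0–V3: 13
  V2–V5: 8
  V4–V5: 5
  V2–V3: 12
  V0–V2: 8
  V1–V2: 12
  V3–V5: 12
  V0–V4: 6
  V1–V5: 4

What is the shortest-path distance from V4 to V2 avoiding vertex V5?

Routes from V4 to V2 avoiding V5:
V4 -> V0 -> V3 -> V2: 6 + 13 + 12 = 31
V4 -> V0 -> V2: 6 + 8 = 14
V4 -> V0 -> V3 -> V1 -> V2: 6 + 13 + 10 + 12 = 41
Best route has total 14.

14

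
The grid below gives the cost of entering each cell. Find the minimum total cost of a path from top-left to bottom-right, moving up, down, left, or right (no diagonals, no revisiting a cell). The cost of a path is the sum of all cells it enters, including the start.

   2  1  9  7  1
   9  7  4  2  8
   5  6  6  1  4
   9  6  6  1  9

27

One optimal route is (0,0)→(0,1)→(1,1)→(1,2)→(1,3)→(2,3)→(3,3)→(3,4).
Its cost is 2 + 1 + 7 + 4 + 2 + 1 + 1 + 9 = 27.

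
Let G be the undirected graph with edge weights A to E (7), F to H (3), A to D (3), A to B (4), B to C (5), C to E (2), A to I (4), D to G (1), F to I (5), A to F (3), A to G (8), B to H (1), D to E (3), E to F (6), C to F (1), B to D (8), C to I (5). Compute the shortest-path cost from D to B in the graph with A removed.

A few of the D→B routes:
D - E - C - I - F - H - B: 3 + 2 + 5 + 5 + 3 + 1 = 19
D - B: 8
D - E - C - B: 3 + 2 + 5 = 10
D - E - F - H - B: 3 + 6 + 3 + 1 = 13
D - E - F - C - B: 3 + 6 + 1 + 5 = 15
D - E - C - F - H - B: 3 + 2 + 1 + 3 + 1 = 10
Shortest: 8.

8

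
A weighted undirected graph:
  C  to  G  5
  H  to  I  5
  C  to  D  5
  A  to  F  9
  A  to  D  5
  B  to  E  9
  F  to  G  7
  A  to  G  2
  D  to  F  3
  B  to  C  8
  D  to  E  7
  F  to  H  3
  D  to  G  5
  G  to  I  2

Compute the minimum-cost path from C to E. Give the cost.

12

Comparing a few candidate routes:
C-G-A-D-E: 5 + 2 + 5 + 7 = 19
C-D-E: 5 + 7 = 12
C-G-D-E: 5 + 5 + 7 = 17
C-B-E: 8 + 9 = 17
Best route has total 12.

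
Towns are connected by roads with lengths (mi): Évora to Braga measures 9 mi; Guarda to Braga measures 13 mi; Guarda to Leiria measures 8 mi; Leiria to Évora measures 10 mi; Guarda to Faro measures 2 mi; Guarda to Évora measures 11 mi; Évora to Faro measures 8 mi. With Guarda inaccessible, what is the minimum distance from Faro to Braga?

17

Candidate routes:
Faro-Évora-Braga: 8 + 9 = 17
Best route has total 17 mi.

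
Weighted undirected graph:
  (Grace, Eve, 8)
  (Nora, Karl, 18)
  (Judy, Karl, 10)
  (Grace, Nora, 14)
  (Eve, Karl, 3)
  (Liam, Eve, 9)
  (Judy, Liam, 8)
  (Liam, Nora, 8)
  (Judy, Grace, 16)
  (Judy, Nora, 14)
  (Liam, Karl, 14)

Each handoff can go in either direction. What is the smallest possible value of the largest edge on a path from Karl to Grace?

8

A few of the Karl→Grace routes:
Karl -> Eve -> Liam -> Judy -> Nora -> Grace: max(3, 9, 8, 14, 14) = 14
Karl -> Liam -> Nora -> Grace: max(14, 8, 14) = 14
Karl -> Eve -> Liam -> Nora -> Grace: max(3, 9, 8, 14) = 14
Karl -> Liam -> Eve -> Grace: max(14, 9, 8) = 14
Karl -> Judy -> Liam -> Eve -> Grace: max(10, 8, 9, 8) = 10
Karl -> Eve -> Grace: max(3, 8) = 8
Smallest bottleneck: 8.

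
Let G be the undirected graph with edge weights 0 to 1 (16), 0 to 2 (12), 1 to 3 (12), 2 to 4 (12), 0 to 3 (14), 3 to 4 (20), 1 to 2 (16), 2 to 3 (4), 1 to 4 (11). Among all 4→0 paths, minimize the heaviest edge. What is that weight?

Comparing a few candidate routes:
4→1→3→0: max(11, 12, 14) = 14
4→2→0: max(12, 12) = 12
4→1→3→2→0: max(11, 12, 4, 12) = 12
The minimum achievable maximum is 12.

12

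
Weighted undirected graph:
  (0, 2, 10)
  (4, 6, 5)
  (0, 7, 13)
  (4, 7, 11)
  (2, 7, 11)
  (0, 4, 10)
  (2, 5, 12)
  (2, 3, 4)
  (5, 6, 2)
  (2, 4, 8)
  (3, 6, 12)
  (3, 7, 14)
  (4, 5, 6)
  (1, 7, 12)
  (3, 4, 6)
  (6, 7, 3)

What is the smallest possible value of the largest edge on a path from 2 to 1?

Checking several routes:
2 - 3 - 4 - 7 - 1: max(4, 6, 11, 12) = 12
2 - 3 - 6 - 5 - 4 - 7 - 1: max(4, 12, 2, 6, 11, 12) = 12
2 - 3 - 6 - 4 - 7 - 1: max(4, 12, 5, 11, 12) = 12
2 - 3 - 4 - 5 - 6 - 7 - 1: max(4, 6, 6, 2, 3, 12) = 12
2 - 3 - 4 - 6 - 7 - 1: max(4, 6, 5, 3, 12) = 12
The minimum achievable maximum is 12.

12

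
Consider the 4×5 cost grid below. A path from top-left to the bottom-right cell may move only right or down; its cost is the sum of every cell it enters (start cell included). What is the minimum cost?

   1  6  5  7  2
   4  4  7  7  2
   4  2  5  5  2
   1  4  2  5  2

Take r0c0 -> r1c0 -> r2c0 -> r3c0 -> r3c1 -> r3c2 -> r3c3 -> r3c4 for a total of 1 + 4 + 4 + 1 + 4 + 2 + 5 + 2 = 23.

23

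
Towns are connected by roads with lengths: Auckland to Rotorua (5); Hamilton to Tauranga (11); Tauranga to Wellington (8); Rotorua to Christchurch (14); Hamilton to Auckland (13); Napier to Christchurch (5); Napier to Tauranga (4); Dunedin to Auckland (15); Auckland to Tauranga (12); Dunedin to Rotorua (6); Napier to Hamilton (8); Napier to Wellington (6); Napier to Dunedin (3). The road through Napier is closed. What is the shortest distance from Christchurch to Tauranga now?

31

Paths from Christchurch to Tauranga avoiding Napier:
Christchurch -> Rotorua -> Auckland -> Hamilton -> Tauranga: 14 + 5 + 13 + 11 = 43
Christchurch -> Rotorua -> Dunedin -> Auckland -> Tauranga: 14 + 6 + 15 + 12 = 47
Christchurch -> Rotorua -> Auckland -> Tauranga: 14 + 5 + 12 = 31
Christchurch -> Rotorua -> Dunedin -> Auckland -> Hamilton -> Tauranga: 14 + 6 + 15 + 13 + 11 = 59
The minimum is 31.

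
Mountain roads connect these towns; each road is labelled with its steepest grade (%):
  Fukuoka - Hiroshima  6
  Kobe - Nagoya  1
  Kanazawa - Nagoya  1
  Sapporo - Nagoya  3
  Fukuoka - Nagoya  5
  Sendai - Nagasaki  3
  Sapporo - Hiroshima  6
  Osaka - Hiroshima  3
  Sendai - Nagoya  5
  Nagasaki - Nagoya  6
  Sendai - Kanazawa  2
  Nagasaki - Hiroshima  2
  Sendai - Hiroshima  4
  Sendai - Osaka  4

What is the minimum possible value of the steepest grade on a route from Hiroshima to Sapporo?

3

Comparing a few candidate routes:
Hiroshima - Sendai - Nagoya - Sapporo: max(4, 5, 3) = 5
Hiroshima - Nagasaki - Sendai - Kanazawa - Nagoya - Sapporo: max(2, 3, 2, 1, 3) = 3
Hiroshima - Osaka - Sendai - Kanazawa - Nagoya - Sapporo: max(3, 4, 2, 1, 3) = 4
Hiroshima - Nagasaki - Sendai - Nagoya - Sapporo: max(2, 3, 5, 3) = 5
Hiroshima - Osaka - Sendai - Nagoya - Sapporo: max(3, 4, 5, 3) = 5
Hiroshima - Sendai - Kanazawa - Nagoya - Sapporo: max(4, 2, 1, 3) = 4
Best route has worst link 3%.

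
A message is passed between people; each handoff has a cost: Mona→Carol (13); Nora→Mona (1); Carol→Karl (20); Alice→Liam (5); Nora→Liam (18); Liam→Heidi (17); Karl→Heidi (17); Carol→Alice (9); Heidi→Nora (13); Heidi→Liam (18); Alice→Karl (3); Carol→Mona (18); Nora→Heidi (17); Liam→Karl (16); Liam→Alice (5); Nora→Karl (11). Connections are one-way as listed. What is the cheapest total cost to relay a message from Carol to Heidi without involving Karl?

31

Paths from Carol to Heidi avoiding Karl:
Carol - Alice - Liam - Heidi: 9 + 5 + 17 = 31
Best route has total 31.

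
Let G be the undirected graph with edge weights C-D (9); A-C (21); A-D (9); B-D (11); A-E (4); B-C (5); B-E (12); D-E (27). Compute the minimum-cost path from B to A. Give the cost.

16

A few of the B→A routes:
B -> D -> A: 11 + 9 = 20
B -> C -> D -> A: 5 + 9 + 9 = 23
B -> D -> C -> A: 11 + 9 + 21 = 41
B -> E -> A: 12 + 4 = 16
B -> C -> A: 5 + 21 = 26
Best route has total 16.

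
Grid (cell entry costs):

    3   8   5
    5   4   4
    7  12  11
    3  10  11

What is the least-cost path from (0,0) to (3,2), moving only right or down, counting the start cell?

38

Path (0,0) (1,0) (1,1) (1,2) (2,2) (3,2): 3 + 5 + 4 + 4 + 11 + 11 = 38.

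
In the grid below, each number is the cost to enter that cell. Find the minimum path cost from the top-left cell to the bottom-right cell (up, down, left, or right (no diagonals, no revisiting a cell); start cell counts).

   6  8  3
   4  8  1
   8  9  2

20

Take r0c0 r0c1 r0c2 r1c2 r2c2 for a total of 6 + 8 + 3 + 1 + 2 = 20.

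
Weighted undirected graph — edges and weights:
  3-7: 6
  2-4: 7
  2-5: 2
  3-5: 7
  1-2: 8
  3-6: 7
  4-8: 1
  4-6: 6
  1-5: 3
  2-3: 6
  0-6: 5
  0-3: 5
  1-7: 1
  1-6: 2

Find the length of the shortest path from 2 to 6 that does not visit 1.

Routes from 2 to 6 avoiding 1:
2-5-3-0-6: 2 + 7 + 5 + 5 = 19
2-3-6: 6 + 7 = 13
2-4-6: 7 + 6 = 13
2-5-3-6: 2 + 7 + 7 = 16
2-3-0-6: 6 + 5 + 5 = 16
The minimum is 13.

13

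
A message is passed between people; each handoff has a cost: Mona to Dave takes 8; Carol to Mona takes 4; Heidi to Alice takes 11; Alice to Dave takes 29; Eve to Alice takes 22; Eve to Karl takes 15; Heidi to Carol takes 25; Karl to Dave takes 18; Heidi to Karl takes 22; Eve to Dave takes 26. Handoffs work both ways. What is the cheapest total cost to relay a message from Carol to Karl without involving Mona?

47

Candidate routes:
Carol → Heidi → Alice → Eve → Dave → Karl: 25 + 11 + 22 + 26 + 18 = 102
Carol → Heidi → Alice → Dave → Karl: 25 + 11 + 29 + 18 = 83
Carol → Heidi → Karl: 25 + 22 = 47
Carol → Heidi → Alice → Eve → Karl: 25 + 11 + 22 + 15 = 73
Carol → Heidi → Alice → Dave → Eve → Karl: 25 + 11 + 29 + 26 + 15 = 106
Best route has total 47.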